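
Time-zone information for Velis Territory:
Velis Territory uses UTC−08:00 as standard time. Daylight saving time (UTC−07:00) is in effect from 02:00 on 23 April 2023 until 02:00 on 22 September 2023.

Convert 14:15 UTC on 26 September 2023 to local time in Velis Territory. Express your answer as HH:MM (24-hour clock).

At the standard offset (UTC−08:00), 14:15 UTC − 8h = 06:15 Velis Territory standard time.
Daylight saving runs 23 April – 22 September; the standard-time date in Velis Territory, 26 September 2023, is outside that window, so Velis Territory is on standard time at UTC−08:00.
14:15 UTC − 8h = 06:15 local.

06:15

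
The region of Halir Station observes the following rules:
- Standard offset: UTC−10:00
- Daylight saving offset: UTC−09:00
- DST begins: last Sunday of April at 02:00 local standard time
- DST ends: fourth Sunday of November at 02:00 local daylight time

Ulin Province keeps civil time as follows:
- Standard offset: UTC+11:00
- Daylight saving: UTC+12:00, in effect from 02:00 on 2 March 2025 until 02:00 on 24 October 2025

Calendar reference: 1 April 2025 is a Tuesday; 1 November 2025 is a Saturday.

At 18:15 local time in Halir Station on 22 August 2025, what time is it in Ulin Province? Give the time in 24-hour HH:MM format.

15:15

1 April 2025 is a Tuesday, so Sundays fall on 6, 13, 20, 27; the last is April 27.
1 November 2025 is a Saturday, so the first Sunday is November 2 and the fourth is November 23.
22 August 2025 lies within the daylight-saving period (27 April – 23 November), so Halir Station is on daylight time, UTC−09:00.
18:15 Halir Station + 9h = 03:15 UTC (rolling into the next day, 23 August 2025).
At the standard offset (UTC+11:00), 03:15 UTC + 11h = 14:15 Ulin Province standard time.
Daylight saving runs 2 March – 24 October; the standard-time date in Ulin Province, 23 August 2025, is inside that window, so Ulin Province is at UTC+12:00.
03:15 UTC + 12h = 15:15 Ulin Province.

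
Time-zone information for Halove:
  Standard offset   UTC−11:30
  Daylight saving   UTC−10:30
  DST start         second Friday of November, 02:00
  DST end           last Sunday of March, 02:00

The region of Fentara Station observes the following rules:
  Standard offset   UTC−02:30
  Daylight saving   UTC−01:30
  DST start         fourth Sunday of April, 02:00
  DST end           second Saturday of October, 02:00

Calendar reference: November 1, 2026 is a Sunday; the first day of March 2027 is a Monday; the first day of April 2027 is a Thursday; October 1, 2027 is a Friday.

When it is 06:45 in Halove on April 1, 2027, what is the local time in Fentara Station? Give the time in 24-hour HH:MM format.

1 November 2026 is a Sunday, so the first Friday is November 6 and the second is November 13.
1 March 2027 is a Monday, so Sundays fall on 7, 14, 21, 28; the last is March 28.
April 1, 2027 does not fall between 13 November 2026 and 28 March 2027, so daylight saving is not in effect and Halove is at UTC−11:30.
06:45 Halove + 11h30m = 18:15 UTC.
1 April 2027 is a Thursday, so the first Sunday is April 4 and the fourth is April 25.
1 October 2027 is a Friday, so the first Saturday is October 2 and the second is October 9.
At the standard offset (UTC−02:30), 18:15 UTC − 2h30m = 15:45 Fentara Station standard time.
The standard-time date in Fentara Station, April 1, 2027, does not fall between 25 April and 9 October, so daylight saving is not in effect and Fentara Station is at UTC−02:30.
18:15 UTC − 2h30m = 15:45 Fentara Station.

15:45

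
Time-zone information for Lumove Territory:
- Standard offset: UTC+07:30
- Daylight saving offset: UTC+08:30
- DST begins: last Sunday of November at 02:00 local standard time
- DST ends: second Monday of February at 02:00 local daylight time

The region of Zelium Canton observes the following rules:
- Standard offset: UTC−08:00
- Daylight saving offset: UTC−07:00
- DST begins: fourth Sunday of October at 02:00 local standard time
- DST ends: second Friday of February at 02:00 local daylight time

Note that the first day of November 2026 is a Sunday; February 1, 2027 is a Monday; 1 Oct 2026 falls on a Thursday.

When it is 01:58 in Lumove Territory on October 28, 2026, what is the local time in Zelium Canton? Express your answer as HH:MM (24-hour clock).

11:28

1 November 2026 is a Sunday, so Sundays fall on 1, 8, 15, 22, 29; the last is November 29.
1 February 2027 is a Monday, so the first Monday is February 1 and the second is February 8.
October 28, 2026 is outside the daylight-saving period (29 November 2026 – 8 February 2027), so Lumove Territory is on standard time, UTC+07:30.
01:58 Lumove Territory − 7h30m = 18:28 UTC (rolling into the previous day, 27 October 2026).
1 October 2026 is a Thursday, so the first Sunday is October 4 and the fourth is October 25.
1 February 2027 is a Monday, so the first Friday is February 5 and the second is February 12.
At the standard offset (UTC−08:00), 18:28 UTC − 8h = 10:28 Zelium Canton standard time.
The standard-time date in Zelium Canton, October 27, 2026, lies within the daylight-saving period (25 October 2026 – 12 February 2027), so Zelium Canton is on daylight time, UTC−07:00.
18:28 UTC − 7h = 11:28 Zelium Canton.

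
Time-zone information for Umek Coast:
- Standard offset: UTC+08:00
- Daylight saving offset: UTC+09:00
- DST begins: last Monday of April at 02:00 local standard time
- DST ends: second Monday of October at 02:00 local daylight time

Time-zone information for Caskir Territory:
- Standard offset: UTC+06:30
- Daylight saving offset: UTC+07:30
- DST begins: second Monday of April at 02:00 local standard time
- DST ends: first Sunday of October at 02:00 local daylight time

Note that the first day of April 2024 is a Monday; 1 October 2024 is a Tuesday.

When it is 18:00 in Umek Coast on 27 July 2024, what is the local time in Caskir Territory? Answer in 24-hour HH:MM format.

16:30

1 April 2024 is a Monday, so Mondays fall on 1, 8, 15, 22, 29; the last is April 29.
1 October 2024 is a Tuesday, so the first Monday is October 7 and the second is October 14.
27 July 2024 falls between 29 April and 14 October, so daylight saving is in effect and Umek Coast is at UTC+09:00.
18:00 Umek Coast − 9h = 09:00 UTC.
1 April 2024 is a Monday, so the first Monday is April 1 and the second is April 8.
1 October 2024 is a Tuesday, so the first Sunday is October 6.
At the standard offset (UTC+06:30), 09:00 UTC + 6h30m = 15:30 Caskir Territory standard time.
Daylight saving runs 8 April – 6 October; the standard-time date in Caskir Territory, 27 July 2024, is inside that window, so Caskir Territory is at UTC+07:30.
09:00 UTC + 7h30m = 16:30 Caskir Territory.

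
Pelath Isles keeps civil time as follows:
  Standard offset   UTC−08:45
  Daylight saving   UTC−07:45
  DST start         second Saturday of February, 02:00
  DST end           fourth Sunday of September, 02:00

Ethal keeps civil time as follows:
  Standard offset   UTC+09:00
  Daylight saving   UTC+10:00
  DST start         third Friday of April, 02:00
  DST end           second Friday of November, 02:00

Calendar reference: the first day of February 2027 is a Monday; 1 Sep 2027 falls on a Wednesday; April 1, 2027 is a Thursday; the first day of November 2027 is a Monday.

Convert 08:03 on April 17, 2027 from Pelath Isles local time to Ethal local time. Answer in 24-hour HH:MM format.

01:48

1 February 2027 is a Monday, so the first Saturday is February 6 and the second is February 13.
1 September 2027 is a Wednesday, so the first Sunday is September 5 and the fourth is September 26.
April 17, 2027 lies within the daylight-saving period (13 February – 26 September), so Pelath Isles is on daylight time, UTC−07:45.
08:03 Pelath Isles + 7h45m = 15:48 UTC.
1 April 2027 is a Thursday, so the first Friday is April 2 and the third is April 16.
1 November 2027 is a Monday, so the first Friday is November 5 and the second is November 12.
At the standard offset (UTC+09:00), 15:48 UTC + 9h = 00:48 Ethal standard time (rolling into the next day, 18 April 2027).
The standard-time date in Ethal, April 18, 2027, lies within the daylight-saving period (16 April – 12 November), so Ethal is on daylight time, UTC+10:00.
15:48 UTC + 10h = 01:48 Ethal (rolling into the next day, 18 April 2027).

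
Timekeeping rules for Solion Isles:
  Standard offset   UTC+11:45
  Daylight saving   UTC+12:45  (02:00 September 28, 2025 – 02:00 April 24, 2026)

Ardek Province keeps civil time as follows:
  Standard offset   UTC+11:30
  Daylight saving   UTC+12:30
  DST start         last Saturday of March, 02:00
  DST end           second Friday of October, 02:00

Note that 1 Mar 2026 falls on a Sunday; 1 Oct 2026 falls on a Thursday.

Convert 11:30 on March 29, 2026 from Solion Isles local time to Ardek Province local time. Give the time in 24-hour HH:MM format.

11:15

March 29, 2026 lies within the daylight-saving period (28 September 2025 – 24 April 2026), so Solion Isles is on daylight time, UTC+12:45.
11:30 Solion Isles − 12h45m = 22:45 UTC (rolling into the previous day, 28 March 2026).
1 March 2026 is a Sunday, so Saturdays fall on 7, 14, 21, 28; the last is March 28.
1 October 2026 is a Thursday, so the first Friday is October 2 and the second is October 9.
At the standard offset (UTC+11:30), 22:45 UTC + 11h30m = 10:15 Ardek Province standard time (rolling into the next day, 29 March 2026).
The standard-time date in Ardek Province, March 29, 2026, falls between 28 March and 9 October, so daylight saving is in effect and Ardek Province is at UTC+12:30.
22:45 UTC + 12h30m = 11:15 Ardek Province (rolling into the next day, 29 March 2026).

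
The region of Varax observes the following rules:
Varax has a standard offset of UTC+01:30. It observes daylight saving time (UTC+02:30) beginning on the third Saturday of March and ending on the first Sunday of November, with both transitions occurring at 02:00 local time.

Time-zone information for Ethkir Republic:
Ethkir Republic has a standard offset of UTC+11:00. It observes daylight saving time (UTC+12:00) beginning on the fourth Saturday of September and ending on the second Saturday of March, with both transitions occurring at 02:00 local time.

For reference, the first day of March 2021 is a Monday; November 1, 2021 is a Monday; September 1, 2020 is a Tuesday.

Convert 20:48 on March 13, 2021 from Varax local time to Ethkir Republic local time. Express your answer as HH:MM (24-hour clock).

1 March 2021 is a Monday, so the first Saturday is March 6 and the third is March 20.
1 November 2021 is a Monday, so the first Sunday is November 7.
Daylight saving runs 20 March – 7 November; March 13, 2021 is outside that window, so Varax is on standard time at UTC+01:30.
20:48 Varax − 1h30m = 19:18 UTC.
1 September 2020 is a Tuesday, so the first Saturday is September 5 and the fourth is September 26.
1 March 2021 is a Monday, so the first Saturday is March 6 and the second is March 13.
At the standard offset (UTC+11:00), 19:18 UTC + 11h = 06:18 Ethkir Republic standard time (rolling into the next day, 14 March 2021).
The standard-time date in Ethkir Republic, March 14, 2021, does not fall between 26 September 2020 and 13 March 2021, so daylight saving is not in effect and Ethkir Republic is at UTC+11:00.
19:18 UTC + 11h = 06:18 Ethkir Republic (rolling into the next day, 14 March 2021).

06:18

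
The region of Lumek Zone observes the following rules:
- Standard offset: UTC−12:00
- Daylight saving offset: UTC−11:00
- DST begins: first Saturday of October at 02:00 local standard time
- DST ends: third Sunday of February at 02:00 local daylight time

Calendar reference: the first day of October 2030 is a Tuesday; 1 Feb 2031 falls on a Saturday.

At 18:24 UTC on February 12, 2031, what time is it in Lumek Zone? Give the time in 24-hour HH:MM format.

1 October 2030 is a Tuesday, so the first Saturday is October 5.
1 February 2031 is a Saturday, so the first Sunday is February 2 and the third is February 16.
At the standard offset (UTC−12:00), 18:24 UTC − 12h = 06:24 Lumek Zone standard time.
The standard-time date in Lumek Zone, February 12, 2031, falls between 5 October 2030 and 16 February 2031, so daylight saving is in effect and Lumek Zone is at UTC−11:00.
18:24 UTC − 11h = 07:24 local.

07:24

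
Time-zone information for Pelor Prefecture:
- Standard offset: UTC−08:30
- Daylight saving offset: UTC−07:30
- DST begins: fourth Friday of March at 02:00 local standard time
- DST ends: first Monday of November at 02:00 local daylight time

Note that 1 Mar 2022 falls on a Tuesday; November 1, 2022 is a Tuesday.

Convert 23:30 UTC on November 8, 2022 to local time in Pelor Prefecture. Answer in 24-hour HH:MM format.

1 March 2022 is a Tuesday, so the first Friday is March 4 and the fourth is March 25.
1 November 2022 is a Tuesday, so the first Monday is November 7.
At the standard offset (UTC−08:30), 23:30 UTC − 8h30m = 15:00 Pelor Prefecture standard time.
Daylight saving runs 25 March – 7 November; the standard-time date in Pelor Prefecture, November 8, 2022, is outside that window, so Pelor Prefecture is on standard time at UTC−08:30.
23:30 UTC − 8h30m = 15:00 local.

15:00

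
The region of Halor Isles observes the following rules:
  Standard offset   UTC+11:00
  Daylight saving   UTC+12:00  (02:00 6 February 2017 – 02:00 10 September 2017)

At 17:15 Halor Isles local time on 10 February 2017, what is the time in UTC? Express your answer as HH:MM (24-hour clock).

10 February 2017 falls between 6 February and 10 September, so daylight saving is in effect and Halor Isles is at UTC+12:00.
17:15 local − 12h = 05:15 UTC.

05:15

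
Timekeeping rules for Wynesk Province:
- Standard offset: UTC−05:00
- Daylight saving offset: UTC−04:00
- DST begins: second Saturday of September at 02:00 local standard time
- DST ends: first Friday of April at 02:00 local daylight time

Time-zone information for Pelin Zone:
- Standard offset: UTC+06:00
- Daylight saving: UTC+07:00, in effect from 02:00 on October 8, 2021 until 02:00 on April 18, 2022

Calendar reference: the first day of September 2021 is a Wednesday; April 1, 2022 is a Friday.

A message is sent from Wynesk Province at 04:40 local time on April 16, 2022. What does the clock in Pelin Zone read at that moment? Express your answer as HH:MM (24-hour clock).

16:40

1 September 2021 is a Wednesday, so the first Saturday is September 4 and the second is September 11.
1 April 2022 is a Friday, so the first Friday is April 1.
April 16, 2022 does not fall between 11 September 2021 and 1 April 2022, so daylight saving is not in effect and Wynesk Province is at UTC−05:00.
04:40 Wynesk Province + 5h = 09:40 UTC.
At the standard offset (UTC+06:00), 09:40 UTC + 6h = 15:40 Pelin Zone standard time.
The standard-time date in Pelin Zone, April 16, 2022, lies within the daylight-saving period (8 October 2021 – 18 April 2022), so Pelin Zone is on daylight time, UTC+07:00.
09:40 UTC + 7h = 16:40 Pelin Zone.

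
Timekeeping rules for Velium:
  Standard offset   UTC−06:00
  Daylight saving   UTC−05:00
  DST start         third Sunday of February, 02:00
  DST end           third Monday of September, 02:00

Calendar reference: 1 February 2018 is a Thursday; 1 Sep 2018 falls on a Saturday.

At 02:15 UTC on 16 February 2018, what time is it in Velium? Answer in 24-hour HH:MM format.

20:15

1 February 2018 is a Thursday, so the first Sunday is February 4 and the third is February 18.
1 September 2018 is a Saturday, so the first Monday is September 3 and the third is September 17.
At the standard offset (UTC−06:00), 02:15 UTC − 6h = 20:15 Velium standard time (rolling into the previous day, 15 February 2018).
The standard-time date in Velium, 15 February 2018, does not fall between 18 February and 17 September, so daylight saving is not in effect and Velium is at UTC−06:00.
02:15 UTC − 6h = 20:15 local (rolling into the previous day, 15 February 2018).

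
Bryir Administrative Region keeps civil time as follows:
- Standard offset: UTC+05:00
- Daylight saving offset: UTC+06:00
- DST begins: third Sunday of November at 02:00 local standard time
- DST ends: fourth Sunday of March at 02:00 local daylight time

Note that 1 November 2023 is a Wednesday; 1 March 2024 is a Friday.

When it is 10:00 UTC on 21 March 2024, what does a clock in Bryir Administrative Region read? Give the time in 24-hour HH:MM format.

16:00

1 November 2023 is a Wednesday, so the first Sunday is November 5 and the third is November 19.
1 March 2024 is a Friday, so the first Sunday is March 3 and the fourth is March 24.
At the standard offset (UTC+05:00), 10:00 UTC + 5h = 15:00 Bryir Administrative Region standard time.
The standard-time date in Bryir Administrative Region, 21 March 2024, falls between 19 November 2023 and 24 March 2024, so daylight saving is in effect and Bryir Administrative Region is at UTC+06:00.
10:00 UTC + 6h = 16:00 local.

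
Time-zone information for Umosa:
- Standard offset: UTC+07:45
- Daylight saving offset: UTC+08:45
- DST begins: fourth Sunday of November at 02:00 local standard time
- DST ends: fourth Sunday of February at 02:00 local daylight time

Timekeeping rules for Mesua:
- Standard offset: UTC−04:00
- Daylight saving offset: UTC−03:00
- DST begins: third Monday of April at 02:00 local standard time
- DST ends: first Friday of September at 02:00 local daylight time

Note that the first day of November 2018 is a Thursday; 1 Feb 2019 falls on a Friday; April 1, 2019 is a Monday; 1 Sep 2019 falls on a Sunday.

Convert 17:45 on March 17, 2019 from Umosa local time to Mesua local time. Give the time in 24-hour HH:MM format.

06:00

1 November 2018 is a Thursday, so the first Sunday is November 4 and the fourth is November 25.
1 February 2019 is a Friday, so the first Sunday is February 3 and the fourth is February 24.
March 17, 2019 is outside the daylight-saving period (25 November 2018 – 24 February 2019), so Umosa is on standard time, UTC+07:45.
17:45 Umosa − 7h45m = 10:00 UTC.
1 April 2019 is a Monday, so the first Monday is April 1 and the third is April 15.
1 September 2019 is a Sunday, so the first Friday is September 6.
At the standard offset (UTC−04:00), 10:00 UTC − 4h = 06:00 Mesua standard time.
Daylight saving runs 15 April – 6 September; the standard-time date in Mesua, March 17, 2019, is outside that window, so Mesua is on standard time at UTC−04:00.
10:00 UTC − 4h = 06:00 Mesua.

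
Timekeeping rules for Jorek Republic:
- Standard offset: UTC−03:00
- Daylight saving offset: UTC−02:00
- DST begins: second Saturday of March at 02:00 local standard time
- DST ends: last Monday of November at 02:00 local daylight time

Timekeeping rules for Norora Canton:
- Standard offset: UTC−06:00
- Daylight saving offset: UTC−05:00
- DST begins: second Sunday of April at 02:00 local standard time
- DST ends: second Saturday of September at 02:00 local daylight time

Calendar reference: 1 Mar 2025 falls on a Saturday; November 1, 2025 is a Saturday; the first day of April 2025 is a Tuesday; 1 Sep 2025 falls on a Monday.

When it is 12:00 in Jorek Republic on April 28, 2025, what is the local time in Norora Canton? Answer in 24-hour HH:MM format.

09:00

1 March 2025 is a Saturday, so the first Saturday is March 1 and the second is March 8.
1 November 2025 is a Saturday, so Mondays fall on 3, 10, 17, 24; the last is November 24.
Daylight saving runs 8 March – 24 November; April 28, 2025 is inside that window, so Jorek Republic is at UTC−02:00.
12:00 Jorek Republic + 2h = 14:00 UTC.
1 April 2025 is a Tuesday, so the first Sunday is April 6 and the second is April 13.
1 September 2025 is a Monday, so the first Saturday is September 6 and the second is September 13.
At the standard offset (UTC−06:00), 14:00 UTC − 6h = 08:00 Norora Canton standard time.
The standard-time date in Norora Canton, April 28, 2025, falls between 13 April and 13 September, so daylight saving is in effect and Norora Canton is at UTC−05:00.
14:00 UTC − 5h = 09:00 Norora Canton.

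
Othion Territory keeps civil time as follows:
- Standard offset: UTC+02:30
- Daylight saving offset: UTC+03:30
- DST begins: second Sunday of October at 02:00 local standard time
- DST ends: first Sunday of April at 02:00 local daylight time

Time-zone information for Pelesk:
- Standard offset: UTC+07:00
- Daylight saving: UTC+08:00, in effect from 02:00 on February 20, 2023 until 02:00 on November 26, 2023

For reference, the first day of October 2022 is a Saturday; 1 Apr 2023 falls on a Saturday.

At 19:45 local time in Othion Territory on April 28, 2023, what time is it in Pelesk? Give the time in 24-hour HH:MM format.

1 October 2022 is a Saturday, so the first Sunday is October 2 and the second is October 9.
1 April 2023 is a Saturday, so the first Sunday is April 2.
Daylight saving runs 9 October 2022 – 2 April 2023; April 28, 2023 is outside that window, so Othion Territory is on standard time at UTC+02:30.
19:45 Othion Territory − 2h30m = 17:15 UTC.
At the standard offset (UTC+07:00), 17:15 UTC + 7h = 00:15 Pelesk standard time (rolling into the next day, 29 April 2023).
The standard-time date in Pelesk, April 29, 2023, falls between 20 February and 26 November, so daylight saving is in effect and Pelesk is at UTC+08:00.
17:15 UTC + 8h = 01:15 Pelesk (rolling into the next day, 29 April 2023).

01:15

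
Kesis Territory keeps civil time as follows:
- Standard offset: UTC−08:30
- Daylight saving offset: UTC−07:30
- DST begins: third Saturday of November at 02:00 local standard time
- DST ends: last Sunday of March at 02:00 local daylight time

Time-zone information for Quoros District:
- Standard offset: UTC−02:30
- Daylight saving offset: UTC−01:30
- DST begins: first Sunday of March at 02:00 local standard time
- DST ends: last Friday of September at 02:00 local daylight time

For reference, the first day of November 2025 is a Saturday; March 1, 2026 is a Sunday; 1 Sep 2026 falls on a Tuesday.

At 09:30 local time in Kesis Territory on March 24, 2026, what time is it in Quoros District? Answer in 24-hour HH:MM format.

1 November 2025 is a Saturday, so the first Saturday is November 1 and the third is November 15.
1 March 2026 is a Sunday, so Sundays fall on 1, 8, 15, 22, 29; the last is March 29.
March 24, 2026 lies within the daylight-saving period (15 November 2025 – 29 March 2026), so Kesis Territory is on daylight time, UTC−07:30.
09:30 Kesis Territory + 7h30m = 17:00 UTC.
1 March 2026 is a Sunday, so the first Sunday is March 1.
1 September 2026 is a Tuesday, so Fridays fall on 4, 11, 18, 25; the last is September 25.
At the standard offset (UTC−02:30), 17:00 UTC − 2h30m = 14:30 Quoros District standard time.
Daylight saving runs 1 March – 25 September; the standard-time date in Quoros District, March 24, 2026, is inside that window, so Quoros District is at UTC−01:30.
17:00 UTC − 1h30m = 15:30 Quoros District.

15:30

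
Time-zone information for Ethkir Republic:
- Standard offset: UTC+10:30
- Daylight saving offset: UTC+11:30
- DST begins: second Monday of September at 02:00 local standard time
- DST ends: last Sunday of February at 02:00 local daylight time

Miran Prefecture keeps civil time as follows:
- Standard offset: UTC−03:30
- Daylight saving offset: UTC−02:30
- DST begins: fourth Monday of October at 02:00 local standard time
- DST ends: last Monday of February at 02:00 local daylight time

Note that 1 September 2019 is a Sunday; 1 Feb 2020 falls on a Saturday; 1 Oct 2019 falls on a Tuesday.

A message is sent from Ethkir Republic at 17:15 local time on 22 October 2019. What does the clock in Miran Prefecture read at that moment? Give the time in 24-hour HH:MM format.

02:15

1 September 2019 is a Sunday, so the first Monday is September 2 and the second is September 9.
1 February 2020 is a Saturday, so Sundays fall on 2, 9, 16, 23; the last is February 23.
22 October 2019 lies within the daylight-saving period (9 September 2019 – 23 February 2020), so Ethkir Republic is on daylight time, UTC+11:30.
17:15 Ethkir Republic − 11h30m = 05:45 UTC.
1 October 2019 is a Tuesday, so the first Monday is October 7 and the fourth is October 28.
1 February 2020 is a Saturday, so Mondays fall on 3, 10, 17, 24; the last is February 24.
At the standard offset (UTC−03:30), 05:45 UTC − 3h30m = 02:15 Miran Prefecture standard time.
The standard-time date in Miran Prefecture, 22 October 2019, does not fall between 28 October 2019 and 24 February 2020, so daylight saving is not in effect and Miran Prefecture is at UTC−03:30.
05:45 UTC − 3h30m = 02:15 Miran Prefecture.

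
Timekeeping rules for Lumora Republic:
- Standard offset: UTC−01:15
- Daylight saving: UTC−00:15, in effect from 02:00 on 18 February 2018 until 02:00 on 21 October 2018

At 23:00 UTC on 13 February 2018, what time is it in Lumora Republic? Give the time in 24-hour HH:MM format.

At the standard offset (UTC−01:15), 23:00 UTC − 1h15m = 21:45 Lumora Republic standard time.
The standard-time date in Lumora Republic, 13 February 2018, does not fall between 18 February and 21 October, so daylight saving is not in effect and Lumora Republic is at UTC−01:15.
23:00 UTC − 1h15m = 21:45 local.

21:45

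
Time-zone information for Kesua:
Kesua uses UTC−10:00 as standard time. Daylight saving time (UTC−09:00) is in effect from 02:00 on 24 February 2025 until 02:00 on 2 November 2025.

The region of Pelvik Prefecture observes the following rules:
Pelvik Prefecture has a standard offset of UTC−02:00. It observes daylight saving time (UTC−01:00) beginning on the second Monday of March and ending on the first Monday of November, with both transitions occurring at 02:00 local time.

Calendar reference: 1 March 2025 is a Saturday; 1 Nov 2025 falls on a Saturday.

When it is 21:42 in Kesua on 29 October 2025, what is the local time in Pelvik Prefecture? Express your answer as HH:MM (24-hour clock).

05:42

29 October 2025 falls between 24 February and 2 November, so daylight saving is in effect and Kesua is at UTC−09:00.
21:42 Kesua + 9h = 06:42 UTC (rolling into the next day, 30 October 2025).
1 March 2025 is a Saturday, so the first Monday is March 3 and the second is March 10.
1 November 2025 is a Saturday, so the first Monday is November 3.
At the standard offset (UTC−02:00), 06:42 UTC − 2h = 04:42 Pelvik Prefecture standard time.
Daylight saving runs 10 March – 3 November; the standard-time date in Pelvik Prefecture, 30 October 2025, is inside that window, so Pelvik Prefecture is at UTC−01:00.
06:42 UTC − 1h = 05:42 Pelvik Prefecture.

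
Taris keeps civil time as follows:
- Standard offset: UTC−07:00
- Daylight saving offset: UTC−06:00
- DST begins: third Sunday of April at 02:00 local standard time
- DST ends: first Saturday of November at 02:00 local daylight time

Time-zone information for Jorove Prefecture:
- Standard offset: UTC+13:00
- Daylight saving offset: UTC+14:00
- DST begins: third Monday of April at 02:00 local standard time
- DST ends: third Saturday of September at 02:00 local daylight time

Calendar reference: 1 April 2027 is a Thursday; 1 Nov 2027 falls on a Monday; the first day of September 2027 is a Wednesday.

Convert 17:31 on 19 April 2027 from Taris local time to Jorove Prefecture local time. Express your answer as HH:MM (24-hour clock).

13:31

1 April 2027 is a Thursday, so the first Sunday is April 4 and the third is April 18.
1 November 2027 is a Monday, so the first Saturday is November 6.
Daylight saving runs 18 April – 6 November; 19 April 2027 is inside that window, so Taris is at UTC−06:00.
17:31 Taris + 6h = 23:31 UTC.
1 April 2027 is a Thursday, so the first Monday is April 5 and the third is April 19.
1 September 2027 is a Wednesday, so the first Saturday is September 4 and the third is September 18.
At the standard offset (UTC+13:00), 23:31 UTC + 13h = 12:31 Jorove Prefecture standard time (rolling into the next day, 20 April 2027).
The standard-time date in Jorove Prefecture, 20 April 2027, falls between 19 April and 18 September, so daylight saving is in effect and Jorove Prefecture is at UTC+14:00.
23:31 UTC + 14h = 13:31 Jorove Prefecture (rolling into the next day, 20 April 2027).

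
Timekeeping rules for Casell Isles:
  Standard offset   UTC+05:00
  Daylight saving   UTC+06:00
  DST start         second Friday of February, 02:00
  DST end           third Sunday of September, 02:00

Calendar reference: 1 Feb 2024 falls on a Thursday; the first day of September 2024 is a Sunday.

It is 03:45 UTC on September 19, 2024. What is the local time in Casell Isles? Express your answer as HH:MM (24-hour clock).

1 February 2024 is a Thursday, so the first Friday is February 2 and the second is February 9.
1 September 2024 is a Sunday, so the first Sunday is September 1 and the third is September 15.
At the standard offset (UTC+05:00), 03:45 UTC + 5h = 08:45 Casell Isles standard time.
The standard-time date in Casell Isles, September 19, 2024, does not fall between 9 February and 15 September, so daylight saving is not in effect and Casell Isles is at UTC+05:00.
03:45 UTC + 5h = 08:45 local.

08:45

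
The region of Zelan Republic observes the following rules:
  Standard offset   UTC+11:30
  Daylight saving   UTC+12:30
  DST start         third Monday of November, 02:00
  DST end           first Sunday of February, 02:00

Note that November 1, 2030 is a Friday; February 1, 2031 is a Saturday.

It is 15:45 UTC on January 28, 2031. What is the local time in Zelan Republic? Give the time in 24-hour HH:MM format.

1 November 2030 is a Friday, so the first Monday is November 4 and the third is November 18.
1 February 2031 is a Saturday, so the first Sunday is February 2.
At the standard offset (UTC+11:30), 15:45 UTC + 11h30m = 03:15 Zelan Republic standard time (rolling into the next day, 29 January 2031).
The standard-time date in Zelan Republic, January 29, 2031, falls between 18 November 2030 and 2 February 2031, so daylight saving is in effect and Zelan Republic is at UTC+12:30.
15:45 UTC + 12h30m = 04:15 local (rolling into the next day, 29 January 2031).

04:15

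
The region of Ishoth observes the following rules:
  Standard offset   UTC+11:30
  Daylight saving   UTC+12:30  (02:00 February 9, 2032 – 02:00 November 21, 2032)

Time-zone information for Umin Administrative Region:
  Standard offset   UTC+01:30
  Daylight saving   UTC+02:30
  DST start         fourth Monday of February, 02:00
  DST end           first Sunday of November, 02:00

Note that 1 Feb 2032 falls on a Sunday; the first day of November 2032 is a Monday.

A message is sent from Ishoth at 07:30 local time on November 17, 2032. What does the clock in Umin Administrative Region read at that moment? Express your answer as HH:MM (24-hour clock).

November 17, 2032 falls between 9 February and 21 November, so daylight saving is in effect and Ishoth is at UTC+12:30.
07:30 Ishoth − 12h30m = 19:00 UTC (rolling into the previous day, 16 November 2032).
1 February 2032 is a Sunday, so the first Monday is February 2 and the fourth is February 23.
1 November 2032 is a Monday, so the first Sunday is November 7.
At the standard offset (UTC+01:30), 19:00 UTC + 1h30m = 20:30 Umin Administrative Region standard time.
Daylight saving runs 23 February – 7 November; the standard-time date in Umin Administrative Region, November 16, 2032, is outside that window, so Umin Administrative Region is on standard time at UTC+01:30.
19:00 UTC + 1h30m = 20:30 Umin Administrative Region.

20:30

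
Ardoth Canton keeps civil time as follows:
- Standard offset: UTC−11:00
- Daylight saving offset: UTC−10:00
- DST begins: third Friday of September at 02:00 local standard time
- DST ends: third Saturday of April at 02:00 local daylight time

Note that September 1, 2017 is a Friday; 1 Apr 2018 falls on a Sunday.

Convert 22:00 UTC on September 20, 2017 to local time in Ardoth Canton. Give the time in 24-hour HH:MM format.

12:00

1 September 2017 is a Friday, so the first Friday is September 1 and the third is September 15.
1 April 2018 is a Sunday, so the first Saturday is April 7 and the third is April 21.
At the standard offset (UTC−11:00), 22:00 UTC − 11h = 11:00 Ardoth Canton standard time.
The standard-time date in Ardoth Canton, September 20, 2017, lies within the daylight-saving period (15 September 2017 – 21 April 2018), so Ardoth Canton is on daylight time, UTC−10:00.
22:00 UTC − 10h = 12:00 local.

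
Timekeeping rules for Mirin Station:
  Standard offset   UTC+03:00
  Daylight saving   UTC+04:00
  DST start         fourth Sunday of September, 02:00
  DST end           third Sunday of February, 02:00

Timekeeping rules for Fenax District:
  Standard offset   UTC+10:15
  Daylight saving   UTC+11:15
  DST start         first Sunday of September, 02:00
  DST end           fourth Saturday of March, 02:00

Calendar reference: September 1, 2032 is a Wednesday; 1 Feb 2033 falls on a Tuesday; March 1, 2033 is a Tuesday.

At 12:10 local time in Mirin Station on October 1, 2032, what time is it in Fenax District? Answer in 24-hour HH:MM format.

1 September 2032 is a Wednesday, so the first Sunday is September 5 and the fourth is September 26.
1 February 2033 is a Tuesday, so the first Sunday is February 6 and the third is February 20.
October 1, 2032 falls between 26 September 2032 and 20 February 2033, so daylight saving is in effect and Mirin Station is at UTC+04:00.
12:10 Mirin Station − 4h = 08:10 UTC.
1 September 2032 is a Wednesday, so the first Sunday is September 5.
1 March 2033 is a Tuesday, so the first Saturday is March 5 and the fourth is March 26.
At the standard offset (UTC+10:15), 08:10 UTC + 10h15m = 18:25 Fenax District standard time.
The standard-time date in Fenax District, October 1, 2032, lies within the daylight-saving period (5 September 2032 – 26 March 2033), so Fenax District is on daylight time, UTC+11:15.
08:10 UTC + 11h15m = 19:25 Fenax District.

19:25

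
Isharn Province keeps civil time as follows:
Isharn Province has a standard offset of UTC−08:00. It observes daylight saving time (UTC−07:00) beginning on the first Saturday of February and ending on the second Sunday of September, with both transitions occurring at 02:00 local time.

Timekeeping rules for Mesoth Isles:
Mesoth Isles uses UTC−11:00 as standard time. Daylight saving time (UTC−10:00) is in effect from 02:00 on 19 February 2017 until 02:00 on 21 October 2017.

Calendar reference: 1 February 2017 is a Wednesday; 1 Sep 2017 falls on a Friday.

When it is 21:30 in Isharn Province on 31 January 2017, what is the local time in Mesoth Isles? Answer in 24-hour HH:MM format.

18:30

1 February 2017 is a Wednesday, so the first Saturday is February 4.
1 September 2017 is a Friday, so the first Sunday is September 3 and the second is September 10.
31 January 2017 does not fall between 4 February and 10 September, so daylight saving is not in effect and Isharn Province is at UTC−08:00.
21:30 Isharn Province + 8h = 05:30 UTC (rolling into the next day, 1 February 2017).
At the standard offset (UTC−11:00), 05:30 UTC − 11h = 18:30 Mesoth Isles standard time (rolling into the previous day, 31 January 2017).
The standard-time date in Mesoth Isles, 31 January 2017, is outside the daylight-saving period (19 February – 21 October), so Mesoth Isles is on standard time, UTC−11:00.
05:30 UTC − 11h = 18:30 Mesoth Isles (rolling into the previous day, 31 January 2017).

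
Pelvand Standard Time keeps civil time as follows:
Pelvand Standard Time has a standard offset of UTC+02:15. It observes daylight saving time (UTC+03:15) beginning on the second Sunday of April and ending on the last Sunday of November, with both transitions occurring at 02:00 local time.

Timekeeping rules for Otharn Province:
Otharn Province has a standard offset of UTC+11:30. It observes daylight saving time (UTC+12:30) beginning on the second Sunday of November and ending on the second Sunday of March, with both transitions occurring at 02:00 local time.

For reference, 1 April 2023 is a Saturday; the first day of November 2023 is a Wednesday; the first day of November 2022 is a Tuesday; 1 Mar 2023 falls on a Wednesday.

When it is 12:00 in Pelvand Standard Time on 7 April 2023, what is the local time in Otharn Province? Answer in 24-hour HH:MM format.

1 April 2023 is a Saturday, so the first Sunday is April 2 and the second is April 9.
1 November 2023 is a Wednesday, so Sundays fall on 5, 12, 19, 26; the last is November 26.
Daylight saving runs 9 April – 26 November; 7 April 2023 is outside that window, so Pelvand Standard Time is on standard time at UTC+02:15.
12:00 Pelvand Standard Time − 2h15m = 09:45 UTC.
1 November 2022 is a Tuesday, so the first Sunday is November 6 and the second is November 13.
1 March 2023 is a Wednesday, so the first Sunday is March 5 and the second is March 12.
At the standard offset (UTC+11:30), 09:45 UTC + 11h30m = 21:15 Otharn Province standard time.
Daylight saving runs 13 November 2022 – 12 March 2023; the standard-time date in Otharn Province, 7 April 2023, is outside that window, so Otharn Province is on standard time at UTC+11:30.
09:45 UTC + 11h30m = 21:15 Otharn Province.

21:15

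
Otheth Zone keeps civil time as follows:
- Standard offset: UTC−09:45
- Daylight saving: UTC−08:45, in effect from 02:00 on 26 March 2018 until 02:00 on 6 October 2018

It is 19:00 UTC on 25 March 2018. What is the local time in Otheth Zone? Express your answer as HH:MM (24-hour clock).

09:15

At the standard offset (UTC−09:45), 19:00 UTC − 9h45m = 09:15 Otheth Zone standard time.
The standard-time date in Otheth Zone, 25 March 2018, is outside the daylight-saving period (26 March – 6 October), so Otheth Zone is on standard time, UTC−09:45.
19:00 UTC − 9h45m = 09:15 local.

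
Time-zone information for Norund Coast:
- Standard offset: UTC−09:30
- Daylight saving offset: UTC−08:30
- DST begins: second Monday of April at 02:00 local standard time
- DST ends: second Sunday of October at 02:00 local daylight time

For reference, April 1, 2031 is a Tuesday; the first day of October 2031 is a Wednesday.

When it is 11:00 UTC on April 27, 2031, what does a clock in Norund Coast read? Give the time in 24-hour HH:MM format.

02:30

1 April 2031 is a Tuesday, so the first Monday is April 7 and the second is April 14.
1 October 2031 is a Wednesday, so the first Sunday is October 5 and the second is October 12.
At the standard offset (UTC−09:30), 11:00 UTC − 9h30m = 01:30 Norund Coast standard time.
Daylight saving runs 14 April – 12 October; the standard-time date in Norund Coast, April 27, 2031, is inside that window, so Norund Coast is at UTC−08:30.
11:00 UTC − 8h30m = 02:30 local.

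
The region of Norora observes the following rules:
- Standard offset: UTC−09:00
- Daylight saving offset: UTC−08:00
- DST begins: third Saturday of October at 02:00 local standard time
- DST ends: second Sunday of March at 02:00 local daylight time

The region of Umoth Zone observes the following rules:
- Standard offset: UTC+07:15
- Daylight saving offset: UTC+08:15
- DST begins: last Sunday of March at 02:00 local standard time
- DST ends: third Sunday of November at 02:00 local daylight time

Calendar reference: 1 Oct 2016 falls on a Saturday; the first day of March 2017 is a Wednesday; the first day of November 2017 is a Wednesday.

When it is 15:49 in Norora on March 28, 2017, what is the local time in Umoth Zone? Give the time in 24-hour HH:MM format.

09:04

1 October 2016 is a Saturday, so the first Saturday is October 1 and the third is October 15.
1 March 2017 is a Wednesday, so the first Sunday is March 5 and the second is March 12.
March 28, 2017 does not fall between 15 October 2016 and 12 March 2017, so daylight saving is not in effect and Norora is at UTC−09:00.
15:49 Norora + 9h = 00:49 UTC (rolling into the next day, 29 March 2017).
1 March 2017 is a Wednesday, so Sundays fall on 5, 12, 19, 26; the last is March 26.
1 November 2017 is a Wednesday, so the first Sunday is November 5 and the third is November 19.
At the standard offset (UTC+07:15), 00:49 UTC + 7h15m = 08:04 Umoth Zone standard time.
The standard-time date in Umoth Zone, March 29, 2017, falls between 26 March and 19 November, so daylight saving is in effect and Umoth Zone is at UTC+08:15.
00:49 UTC + 8h15m = 09:04 Umoth Zone.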